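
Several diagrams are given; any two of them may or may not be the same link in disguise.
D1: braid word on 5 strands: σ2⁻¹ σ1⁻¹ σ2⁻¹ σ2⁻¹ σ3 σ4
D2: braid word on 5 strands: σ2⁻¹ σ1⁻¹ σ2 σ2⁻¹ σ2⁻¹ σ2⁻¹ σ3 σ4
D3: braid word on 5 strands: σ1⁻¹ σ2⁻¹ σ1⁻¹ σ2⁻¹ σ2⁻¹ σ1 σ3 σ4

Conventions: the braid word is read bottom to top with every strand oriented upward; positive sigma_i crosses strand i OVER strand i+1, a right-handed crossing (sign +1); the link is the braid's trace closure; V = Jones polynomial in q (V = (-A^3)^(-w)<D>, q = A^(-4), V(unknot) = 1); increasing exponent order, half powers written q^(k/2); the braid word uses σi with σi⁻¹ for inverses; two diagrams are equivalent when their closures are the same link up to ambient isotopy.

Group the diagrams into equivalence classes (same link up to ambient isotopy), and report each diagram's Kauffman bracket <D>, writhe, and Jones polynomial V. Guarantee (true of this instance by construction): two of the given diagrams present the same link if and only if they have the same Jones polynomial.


equivalence classes: {D1, D2, D3}
D1 (bracket A^-2 + A^6 - A^10; 6 crossings at w = -2): V = -q^-4 + q^-3 + q^-1
V(D2) = -q^-4 + q^-3 + q^-1  [8 crossings, <D> = A^-2 + A^6 - A^10, w = -2]
V(D3) = -q^-4 + q^-3 + q^-1  (w -2, c 8, <D> = A^-2 + A^6 - A^10)
observation: one V(q) for all 3 diagrams — one class (guaranteed)


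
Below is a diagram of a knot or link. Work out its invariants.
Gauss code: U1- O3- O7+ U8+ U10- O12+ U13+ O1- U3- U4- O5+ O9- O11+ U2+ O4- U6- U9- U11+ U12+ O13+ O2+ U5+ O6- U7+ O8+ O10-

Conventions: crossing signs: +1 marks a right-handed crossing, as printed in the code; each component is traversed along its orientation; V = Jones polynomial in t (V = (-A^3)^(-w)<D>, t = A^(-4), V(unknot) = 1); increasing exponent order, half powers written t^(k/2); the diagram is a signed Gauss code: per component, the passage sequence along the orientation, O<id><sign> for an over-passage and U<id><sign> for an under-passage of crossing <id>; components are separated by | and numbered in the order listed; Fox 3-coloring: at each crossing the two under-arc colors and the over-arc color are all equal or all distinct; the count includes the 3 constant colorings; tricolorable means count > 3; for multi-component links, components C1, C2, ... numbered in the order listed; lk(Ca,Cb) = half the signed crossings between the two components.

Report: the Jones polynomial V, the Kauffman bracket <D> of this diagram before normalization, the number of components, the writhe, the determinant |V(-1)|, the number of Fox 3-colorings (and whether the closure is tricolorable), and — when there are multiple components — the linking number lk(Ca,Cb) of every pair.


V = -t^-3 + 3t^-2 - 3t^-1 + 4 - 4t + 3t^2 - 2t^3 + t^4
<D> = -A^-13 + 2A^-9 - 3A^-5 + 4A^-1 - 4A^3 + 3A^7 - 3A^11 + A^15 (w = +1)
1 component over 13 crossings, w = +1
9 Fox colorings among 3^13, |V(-1)| = 21: tricolorable
why: w = +1 (over 13 crossings) is diagram-only; (-A^3)^(-1) removes it from V


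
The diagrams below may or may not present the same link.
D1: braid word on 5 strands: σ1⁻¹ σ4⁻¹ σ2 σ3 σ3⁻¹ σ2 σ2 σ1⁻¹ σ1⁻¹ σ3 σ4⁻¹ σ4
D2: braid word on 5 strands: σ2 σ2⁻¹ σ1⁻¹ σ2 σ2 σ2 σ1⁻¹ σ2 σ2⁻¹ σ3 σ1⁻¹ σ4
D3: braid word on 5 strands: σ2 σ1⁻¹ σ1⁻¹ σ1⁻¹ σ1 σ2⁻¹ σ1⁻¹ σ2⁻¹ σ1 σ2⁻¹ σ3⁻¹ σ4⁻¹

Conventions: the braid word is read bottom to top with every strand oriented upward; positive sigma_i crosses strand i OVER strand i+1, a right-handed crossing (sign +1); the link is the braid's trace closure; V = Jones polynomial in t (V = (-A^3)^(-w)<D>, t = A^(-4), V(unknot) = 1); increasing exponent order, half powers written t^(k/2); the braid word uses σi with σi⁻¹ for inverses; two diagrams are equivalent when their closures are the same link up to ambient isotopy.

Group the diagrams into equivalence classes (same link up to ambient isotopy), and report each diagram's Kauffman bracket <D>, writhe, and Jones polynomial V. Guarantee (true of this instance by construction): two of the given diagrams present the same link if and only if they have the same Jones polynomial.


grouping into links: {D1, D2} | {D3}
V(D1) = -t^-3 + t^-2 - t^-1 + 3 - t + t^2 - t^3  (w 0, c 12, <D> = -A^-12 + A^-8 - A^-4 + 3 - A^4 + A^8 - A^12)
V(D2) = -t^-3 + t^-2 - t^-1 + 3 - t + t^2 - t^3  [12 crossings, <D> = -A^-6 + A^-2 - A^2 + 3A^6 - A^10 + A^14 - A^18, w = +2]
V(D3) = -t^-4 + t^-3 + t^-1  [12 crossings, <D> = A^-14 + A^-6 - A^-2, w = -6]
why: comparing 3 Jones polynomials yields 2 groups


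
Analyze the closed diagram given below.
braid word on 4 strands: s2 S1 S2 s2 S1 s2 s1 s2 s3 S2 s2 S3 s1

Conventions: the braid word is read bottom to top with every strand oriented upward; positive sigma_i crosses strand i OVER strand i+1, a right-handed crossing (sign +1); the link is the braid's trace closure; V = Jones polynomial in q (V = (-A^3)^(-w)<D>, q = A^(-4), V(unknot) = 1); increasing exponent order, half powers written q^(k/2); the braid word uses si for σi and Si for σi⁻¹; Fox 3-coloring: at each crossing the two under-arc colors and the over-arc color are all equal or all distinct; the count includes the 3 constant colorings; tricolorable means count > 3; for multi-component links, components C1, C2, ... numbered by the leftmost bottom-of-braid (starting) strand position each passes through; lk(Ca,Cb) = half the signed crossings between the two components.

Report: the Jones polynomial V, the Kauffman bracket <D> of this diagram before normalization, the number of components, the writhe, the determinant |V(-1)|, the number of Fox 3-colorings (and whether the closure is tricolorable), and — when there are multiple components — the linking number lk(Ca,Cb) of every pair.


V(q) = 1 + q^3 + q^4 + q^5
bracket: -A^-11 - A^-7 - A^-3 - A^9, w = +3
3 components, writhe +3, over 13 crossings
lk(C1,C2) = +2
linking number lk(C1,C3) = 0
lk(C2,C3): 0
det 0, colorings 9 of 3^13 — tricolorable
observation: the 3 component pairs carry total linking +2


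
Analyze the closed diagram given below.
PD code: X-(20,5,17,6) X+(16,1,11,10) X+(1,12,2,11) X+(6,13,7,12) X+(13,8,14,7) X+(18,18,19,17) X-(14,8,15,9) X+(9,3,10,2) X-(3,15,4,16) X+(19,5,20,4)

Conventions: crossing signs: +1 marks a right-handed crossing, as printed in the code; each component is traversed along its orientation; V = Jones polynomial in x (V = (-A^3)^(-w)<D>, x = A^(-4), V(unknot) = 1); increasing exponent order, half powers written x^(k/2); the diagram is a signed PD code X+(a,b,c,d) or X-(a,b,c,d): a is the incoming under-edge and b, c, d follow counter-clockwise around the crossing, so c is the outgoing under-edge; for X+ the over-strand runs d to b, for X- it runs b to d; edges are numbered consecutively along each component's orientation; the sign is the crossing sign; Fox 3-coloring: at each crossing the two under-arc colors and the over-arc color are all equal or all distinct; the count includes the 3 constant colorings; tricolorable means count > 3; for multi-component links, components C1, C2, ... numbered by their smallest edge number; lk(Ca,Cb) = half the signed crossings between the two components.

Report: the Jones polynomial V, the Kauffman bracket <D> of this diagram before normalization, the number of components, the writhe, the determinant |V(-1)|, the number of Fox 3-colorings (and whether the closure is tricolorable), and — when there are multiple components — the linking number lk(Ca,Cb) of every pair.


Jones polynomial: V(x) = 1 + x + x^2 + x^3
<D> = 1 + A^4 + A^8 + A^12; writhe +4
components 3, writhe +4 (10 crossings)
linking number lk(C1,C2) = +1
lk(C1,C3): 0
lk(C2,C3) = 0
3-colorings: 9 of 3^10, det 0 — tricolorable
note: |V(-1)| = 0: so tricolorable, since 3 divides 0


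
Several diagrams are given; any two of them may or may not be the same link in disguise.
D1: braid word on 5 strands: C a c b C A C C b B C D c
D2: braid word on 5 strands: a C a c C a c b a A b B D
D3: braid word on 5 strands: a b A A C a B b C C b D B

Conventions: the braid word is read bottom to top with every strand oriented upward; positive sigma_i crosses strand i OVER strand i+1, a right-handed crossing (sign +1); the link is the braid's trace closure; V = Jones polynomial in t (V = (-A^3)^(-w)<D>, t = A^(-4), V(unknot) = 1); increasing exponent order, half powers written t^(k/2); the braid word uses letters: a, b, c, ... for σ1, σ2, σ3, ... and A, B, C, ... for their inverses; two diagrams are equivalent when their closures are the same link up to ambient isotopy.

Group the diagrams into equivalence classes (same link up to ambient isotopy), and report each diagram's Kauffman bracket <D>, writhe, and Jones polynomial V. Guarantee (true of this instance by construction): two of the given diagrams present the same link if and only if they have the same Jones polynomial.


grouping into links: {D1, D3} | {D2}
V(D1) = t^(-9/2) - t^(-5/2) - t^(-3/2) - t^(-1/2)  (w -3, c 13, <D> = A^-7 + A^-3 + A - A^9)
V(D2) = -t^(1/2) - t^(3/2) - t^(5/2) + t^(9/2)  [13 crossings, <D> = -A^-9 + A^-1 + A^3 + A^7, w = +3]
V(D3) = t^(-9/2) - t^(-5/2) - t^(-3/2) - t^(-1/2)  (w -3, c 13, <D> = A^-7 + A^-3 + A - A^9)
key observation: 2 classes among 3 diagrams; unequal V(t) rules out equality


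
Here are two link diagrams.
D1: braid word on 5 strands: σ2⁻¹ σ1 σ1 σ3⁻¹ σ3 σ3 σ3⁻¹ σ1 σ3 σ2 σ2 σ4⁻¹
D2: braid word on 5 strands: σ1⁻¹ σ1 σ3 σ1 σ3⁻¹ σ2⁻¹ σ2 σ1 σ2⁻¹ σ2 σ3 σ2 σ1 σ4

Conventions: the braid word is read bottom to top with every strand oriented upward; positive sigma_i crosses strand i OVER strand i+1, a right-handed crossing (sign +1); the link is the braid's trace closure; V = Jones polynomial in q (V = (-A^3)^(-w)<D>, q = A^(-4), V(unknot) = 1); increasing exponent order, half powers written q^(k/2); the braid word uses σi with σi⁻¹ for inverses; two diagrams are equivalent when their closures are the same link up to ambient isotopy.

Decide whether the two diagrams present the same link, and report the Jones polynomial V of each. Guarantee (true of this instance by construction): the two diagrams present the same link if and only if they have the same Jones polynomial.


equivalent: yes
V(D1) = q + q^3 - q^4  (w +4, c 12, <D> = -A^-4 + 1 + A^8)
V(D2) = q + q^3 - q^4  (w +6, c 14, <D> = -A^2 + A^6 + A^14)
why: D2 (14 crossings) and D1 (12) are Markov-related braid presentations


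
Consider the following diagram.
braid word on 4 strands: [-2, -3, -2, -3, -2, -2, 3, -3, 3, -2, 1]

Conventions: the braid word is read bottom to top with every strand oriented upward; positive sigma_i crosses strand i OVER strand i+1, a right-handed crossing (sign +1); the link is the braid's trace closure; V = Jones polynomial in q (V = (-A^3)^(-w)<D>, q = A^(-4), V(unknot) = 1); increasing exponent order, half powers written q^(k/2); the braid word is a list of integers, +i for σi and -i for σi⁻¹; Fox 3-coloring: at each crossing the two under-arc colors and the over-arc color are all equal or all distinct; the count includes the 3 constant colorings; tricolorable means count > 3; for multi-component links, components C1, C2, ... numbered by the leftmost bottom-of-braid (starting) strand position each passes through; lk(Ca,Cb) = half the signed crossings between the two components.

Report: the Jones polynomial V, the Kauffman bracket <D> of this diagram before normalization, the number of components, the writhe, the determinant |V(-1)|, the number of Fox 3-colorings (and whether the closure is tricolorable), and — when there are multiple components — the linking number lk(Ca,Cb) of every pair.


V(q) = q^-8 - 2q^-7 + q^-6 - 2q^-5 + 2q^-4 + q^-2
bracket: -A^-7 - 2A + 2A^5 - A^9 + 2A^13 - A^17, w = -5
1 component, writhe -5, over 11 crossings
det 9, colorings 27 of 3^11 — tricolorable
observation: V spans 6 powers of q: at least 6 crossings in any diagram


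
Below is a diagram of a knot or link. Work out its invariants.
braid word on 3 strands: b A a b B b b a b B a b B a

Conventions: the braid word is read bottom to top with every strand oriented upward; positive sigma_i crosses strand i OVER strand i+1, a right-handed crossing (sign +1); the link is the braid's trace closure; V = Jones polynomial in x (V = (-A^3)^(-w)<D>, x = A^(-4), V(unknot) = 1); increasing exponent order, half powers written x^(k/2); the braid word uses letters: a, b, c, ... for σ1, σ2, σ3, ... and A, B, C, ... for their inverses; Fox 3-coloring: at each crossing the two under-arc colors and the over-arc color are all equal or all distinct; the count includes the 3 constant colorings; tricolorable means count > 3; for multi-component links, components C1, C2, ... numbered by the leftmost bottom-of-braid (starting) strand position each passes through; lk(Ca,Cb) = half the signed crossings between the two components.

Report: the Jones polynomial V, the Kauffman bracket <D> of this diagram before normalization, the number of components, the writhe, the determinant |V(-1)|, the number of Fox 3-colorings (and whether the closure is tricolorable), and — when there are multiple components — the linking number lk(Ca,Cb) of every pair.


Jones polynomial: V(x) = x^2 + 2x^4 - 2x^5 + x^6 - 2x^7 + x^8
<D> = A^-14 - 2A^-10 + A^-6 - 2A^-2 + 2A^2 + A^10; writhe +6
components 1, writhe +6 (14 crossings)
3-colorings: 27 of 3^14, det 9 — tricolorable
note: the span of V is 6, forcing >= 6 crossings in any diagram


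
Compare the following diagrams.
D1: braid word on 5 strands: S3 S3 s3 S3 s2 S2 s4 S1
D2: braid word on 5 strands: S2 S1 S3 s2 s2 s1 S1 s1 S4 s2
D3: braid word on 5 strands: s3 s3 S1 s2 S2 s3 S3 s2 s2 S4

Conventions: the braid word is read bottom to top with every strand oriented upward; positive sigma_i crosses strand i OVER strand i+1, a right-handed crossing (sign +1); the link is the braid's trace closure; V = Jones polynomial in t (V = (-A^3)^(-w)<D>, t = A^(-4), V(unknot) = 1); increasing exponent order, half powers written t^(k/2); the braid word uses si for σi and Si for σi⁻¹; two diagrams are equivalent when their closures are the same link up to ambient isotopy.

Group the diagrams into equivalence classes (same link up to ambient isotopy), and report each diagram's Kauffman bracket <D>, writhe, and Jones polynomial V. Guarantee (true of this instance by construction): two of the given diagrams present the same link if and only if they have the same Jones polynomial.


classes: {D1} | {D2} | {D3}
V(D1) = t^-3 + t^-2 + t^-1 + 1  [8 crossings, <D> = A^-6 + A^-2 + A^2 + A^6, w = -2]
V(D2) = 1 + t + t^2 + t^3  (w 0, c 10, <D> = A^-12 + A^-8 + A^-4 + 1)
V(D3) = t + 2t^3 + t^5  [10 crossings, <D> = A^-14 + 2A^-6 + A^2, w = +2]
note: comparing 3 Jones polynomials yields 3 groups


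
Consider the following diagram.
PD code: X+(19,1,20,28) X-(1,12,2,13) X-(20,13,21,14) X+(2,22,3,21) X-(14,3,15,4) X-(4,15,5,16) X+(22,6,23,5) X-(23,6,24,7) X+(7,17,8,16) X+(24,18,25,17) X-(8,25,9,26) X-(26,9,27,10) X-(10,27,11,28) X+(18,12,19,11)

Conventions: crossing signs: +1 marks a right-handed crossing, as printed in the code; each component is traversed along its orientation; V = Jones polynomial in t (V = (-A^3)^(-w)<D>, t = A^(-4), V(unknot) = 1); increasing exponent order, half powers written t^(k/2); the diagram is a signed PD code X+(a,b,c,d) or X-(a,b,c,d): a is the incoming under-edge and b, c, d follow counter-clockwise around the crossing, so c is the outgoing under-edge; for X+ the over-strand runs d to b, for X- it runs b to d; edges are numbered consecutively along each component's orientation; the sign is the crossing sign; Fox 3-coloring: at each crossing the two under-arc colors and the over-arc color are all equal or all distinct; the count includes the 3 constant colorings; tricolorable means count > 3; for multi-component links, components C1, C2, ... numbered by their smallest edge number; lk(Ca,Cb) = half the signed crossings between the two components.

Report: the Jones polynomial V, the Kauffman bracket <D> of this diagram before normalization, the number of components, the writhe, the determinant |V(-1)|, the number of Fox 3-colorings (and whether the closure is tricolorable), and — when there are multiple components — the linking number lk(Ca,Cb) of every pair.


V = -t^-6 + 2t^-5 - 3t^-4 + 4t^-3 - 4t^-2 + 4t^-1 - 2 + 2t - t^2
<D> = -A^-14 + 2A^-10 - 2A^-6 + 4A^-2 - 4A^2 + 4A^6 - 3A^10 + 2A^14 - A^18 (w = -2)
1 component over 14 crossings, w = -2
3 Fox colorings among 3^14, |V(-1)| = 23: not tricolorable
why: w = -2 (over 14 crossings) is diagram-only; (-A^3)^(2) removes it from V


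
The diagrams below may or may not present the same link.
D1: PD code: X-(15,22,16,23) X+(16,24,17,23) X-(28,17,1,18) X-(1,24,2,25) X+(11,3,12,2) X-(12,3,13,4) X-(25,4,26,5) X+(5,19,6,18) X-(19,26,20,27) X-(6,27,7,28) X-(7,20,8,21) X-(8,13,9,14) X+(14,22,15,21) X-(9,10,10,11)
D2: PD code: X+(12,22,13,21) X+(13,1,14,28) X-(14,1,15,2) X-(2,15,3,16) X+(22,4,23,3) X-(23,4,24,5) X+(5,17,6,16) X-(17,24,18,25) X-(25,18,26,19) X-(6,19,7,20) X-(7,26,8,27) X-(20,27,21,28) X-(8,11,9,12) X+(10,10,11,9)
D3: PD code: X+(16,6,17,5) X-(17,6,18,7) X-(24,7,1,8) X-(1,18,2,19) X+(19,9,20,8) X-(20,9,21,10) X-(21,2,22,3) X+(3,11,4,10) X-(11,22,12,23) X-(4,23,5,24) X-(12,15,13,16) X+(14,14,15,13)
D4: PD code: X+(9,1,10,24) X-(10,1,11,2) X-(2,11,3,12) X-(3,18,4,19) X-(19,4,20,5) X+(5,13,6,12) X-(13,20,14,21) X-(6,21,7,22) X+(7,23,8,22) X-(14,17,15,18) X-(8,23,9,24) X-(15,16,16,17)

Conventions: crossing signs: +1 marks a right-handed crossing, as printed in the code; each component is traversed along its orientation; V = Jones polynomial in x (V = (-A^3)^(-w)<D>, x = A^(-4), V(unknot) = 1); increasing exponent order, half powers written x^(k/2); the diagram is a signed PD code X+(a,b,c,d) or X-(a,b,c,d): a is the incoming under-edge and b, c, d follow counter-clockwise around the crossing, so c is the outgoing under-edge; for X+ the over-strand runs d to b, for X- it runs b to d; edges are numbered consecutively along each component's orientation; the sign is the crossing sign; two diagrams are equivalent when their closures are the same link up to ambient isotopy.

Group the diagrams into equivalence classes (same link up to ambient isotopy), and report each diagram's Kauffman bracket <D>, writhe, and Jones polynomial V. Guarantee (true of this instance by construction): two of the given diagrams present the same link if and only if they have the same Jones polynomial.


grouping into links: {D1, D3, D4} | {D2}
V(D1) = -x^-6 + x^-5 - x^-4 + 2x^-3 - x^-2 + x^-1  (w -6, c 14, <D> = A^-14 - A^-10 + 2A^-6 - A^-2 + A^2 - A^6)
V(D2) = -x^-4 + x^-3 + x^-1  (w -4, c 14, <D> = A^-8 + 1 - A^4)
D3 (bracket A^-8 - A^-4 + 2 - A^4 + A^8 - A^12; 12 crossings at w = -4): V = -x^-6 + x^-5 - x^-4 + 2x^-3 - x^-2 + x^-1
D4 (bracket A^-14 - A^-10 + 2A^-6 - A^-2 + A^2 - A^6; 12 crossings at w = -6): V = -x^-6 + x^-5 - x^-4 + 2x^-3 - x^-2 + x^-1
key observation: 2 values of V(x) split the 4 diagrams


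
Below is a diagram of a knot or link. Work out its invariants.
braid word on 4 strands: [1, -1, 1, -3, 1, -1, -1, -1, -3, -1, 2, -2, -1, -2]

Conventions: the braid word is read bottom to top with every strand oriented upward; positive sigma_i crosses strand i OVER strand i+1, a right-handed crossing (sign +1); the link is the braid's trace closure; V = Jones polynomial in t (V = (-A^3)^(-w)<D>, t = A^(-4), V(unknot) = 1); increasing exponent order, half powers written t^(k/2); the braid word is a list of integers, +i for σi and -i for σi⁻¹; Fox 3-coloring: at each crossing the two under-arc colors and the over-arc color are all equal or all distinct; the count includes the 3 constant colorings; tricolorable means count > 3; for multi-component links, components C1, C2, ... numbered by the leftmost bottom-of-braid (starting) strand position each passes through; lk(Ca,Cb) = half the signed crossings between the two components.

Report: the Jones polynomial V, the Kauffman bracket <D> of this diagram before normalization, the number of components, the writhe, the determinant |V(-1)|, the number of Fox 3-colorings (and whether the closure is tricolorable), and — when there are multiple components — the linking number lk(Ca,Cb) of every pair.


V(t) = t^(-13/2) - t^(-11/2) + t^(-9/2) - 2t^(-7/2) - t^(-3/2)
bracket: -A^-12 - 2A^-4 + 1 - A^4 + A^8, w = -6
2 components, writhe -6, over 14 crossings
lk(C1,C2) = -1
det 6, colorings 9 of 3^14 — tricolorable
observation: summing lk over 1 pair gives -1


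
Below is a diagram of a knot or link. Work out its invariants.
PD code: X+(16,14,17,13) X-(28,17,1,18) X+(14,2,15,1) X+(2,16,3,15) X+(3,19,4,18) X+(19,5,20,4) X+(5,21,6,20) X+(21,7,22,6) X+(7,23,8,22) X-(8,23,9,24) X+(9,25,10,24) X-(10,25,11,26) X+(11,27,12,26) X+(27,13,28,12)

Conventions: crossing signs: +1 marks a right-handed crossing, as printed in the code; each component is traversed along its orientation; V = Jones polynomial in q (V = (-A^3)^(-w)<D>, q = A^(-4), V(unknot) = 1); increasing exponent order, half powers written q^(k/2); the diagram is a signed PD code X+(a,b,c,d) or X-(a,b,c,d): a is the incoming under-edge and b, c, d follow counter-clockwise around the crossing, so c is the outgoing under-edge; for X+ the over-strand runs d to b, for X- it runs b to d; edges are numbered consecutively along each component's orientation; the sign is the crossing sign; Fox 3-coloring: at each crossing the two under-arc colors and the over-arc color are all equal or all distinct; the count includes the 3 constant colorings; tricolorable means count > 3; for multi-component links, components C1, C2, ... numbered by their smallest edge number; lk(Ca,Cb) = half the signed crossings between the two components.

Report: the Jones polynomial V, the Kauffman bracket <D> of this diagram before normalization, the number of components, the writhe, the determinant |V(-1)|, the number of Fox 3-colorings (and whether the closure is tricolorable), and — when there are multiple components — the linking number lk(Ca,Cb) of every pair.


V(q) = q^3 - q^4 + 3q^5 - 3q^6 + 4q^7 - 5q^8 + 4q^9 - 3q^10 + 2q^11 - q^12
bracket: -A^-24 + 2A^-20 - 3A^-16 + 4A^-12 - 5A^-8 + 4A^-4 - 3 + 3A^4 - A^8 + A^12, w = +8
1 component, writhe +8, over 14 crossings
det 27, colorings 9 of 3^14 — tricolorable
observation: |V(-1)| = 27: so tricolorable, since 3 divides 27


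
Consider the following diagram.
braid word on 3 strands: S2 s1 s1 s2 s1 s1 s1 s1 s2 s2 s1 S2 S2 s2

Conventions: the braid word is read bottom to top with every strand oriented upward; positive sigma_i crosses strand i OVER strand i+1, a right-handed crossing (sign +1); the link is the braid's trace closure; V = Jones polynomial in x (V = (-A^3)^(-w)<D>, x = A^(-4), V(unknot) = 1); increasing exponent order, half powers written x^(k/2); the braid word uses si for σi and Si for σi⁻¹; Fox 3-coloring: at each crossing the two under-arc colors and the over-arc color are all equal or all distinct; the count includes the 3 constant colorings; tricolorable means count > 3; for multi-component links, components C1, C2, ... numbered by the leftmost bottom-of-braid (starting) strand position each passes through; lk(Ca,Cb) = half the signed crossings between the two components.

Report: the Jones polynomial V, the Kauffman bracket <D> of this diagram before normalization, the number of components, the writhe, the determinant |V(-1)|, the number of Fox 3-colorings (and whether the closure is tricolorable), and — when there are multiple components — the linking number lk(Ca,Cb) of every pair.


Jones polynomial: V(x) = x^3 + x^6 - x^7 + x^8 - x^9 + x^10 - x^11
<D> = -A^-20 + A^-16 - A^-12 + A^-8 - A^-4 + 1 + A^12; writhe +8
components 1, writhe +8 (14 crossings)
3-colorings: 3 of 3^14, det 5 — not tricolorable
note: w = +8 (over 14 crossings) is diagram-only; (-A^3)^(-8) removes it from V


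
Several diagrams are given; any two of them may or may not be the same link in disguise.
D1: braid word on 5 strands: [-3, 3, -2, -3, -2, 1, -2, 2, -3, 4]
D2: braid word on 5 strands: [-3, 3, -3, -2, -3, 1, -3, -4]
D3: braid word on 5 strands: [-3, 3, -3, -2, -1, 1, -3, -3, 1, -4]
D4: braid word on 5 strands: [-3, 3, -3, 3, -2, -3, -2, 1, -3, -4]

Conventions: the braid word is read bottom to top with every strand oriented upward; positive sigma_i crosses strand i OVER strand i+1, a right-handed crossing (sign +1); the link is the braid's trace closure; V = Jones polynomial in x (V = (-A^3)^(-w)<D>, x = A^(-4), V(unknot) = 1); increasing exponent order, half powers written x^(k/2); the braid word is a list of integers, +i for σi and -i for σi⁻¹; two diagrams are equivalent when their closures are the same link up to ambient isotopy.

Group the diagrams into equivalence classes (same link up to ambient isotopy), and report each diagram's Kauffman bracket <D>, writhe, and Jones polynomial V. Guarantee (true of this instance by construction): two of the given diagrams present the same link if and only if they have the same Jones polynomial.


equivalence classes: {D1, D2, D3, D4}
D1 (bracket A^-2 + A^6 - A^10; 10 crossings at w = -2): V = -x^-4 + x^-3 + x^-1
V(D2) = -x^-4 + x^-3 + x^-1  (w -4, c 8, <D> = A^-8 + 1 - A^4)
V(D3) = -x^-4 + x^-3 + x^-1  [10 crossings, <D> = A^-8 + 1 - A^4, w = -4]
V(D4) = -x^-4 + x^-3 + x^-1  (w -4, c 10, <D> = A^-8 + 1 - A^4)
key observation: all 4 diagrams share one V(x), hence one class


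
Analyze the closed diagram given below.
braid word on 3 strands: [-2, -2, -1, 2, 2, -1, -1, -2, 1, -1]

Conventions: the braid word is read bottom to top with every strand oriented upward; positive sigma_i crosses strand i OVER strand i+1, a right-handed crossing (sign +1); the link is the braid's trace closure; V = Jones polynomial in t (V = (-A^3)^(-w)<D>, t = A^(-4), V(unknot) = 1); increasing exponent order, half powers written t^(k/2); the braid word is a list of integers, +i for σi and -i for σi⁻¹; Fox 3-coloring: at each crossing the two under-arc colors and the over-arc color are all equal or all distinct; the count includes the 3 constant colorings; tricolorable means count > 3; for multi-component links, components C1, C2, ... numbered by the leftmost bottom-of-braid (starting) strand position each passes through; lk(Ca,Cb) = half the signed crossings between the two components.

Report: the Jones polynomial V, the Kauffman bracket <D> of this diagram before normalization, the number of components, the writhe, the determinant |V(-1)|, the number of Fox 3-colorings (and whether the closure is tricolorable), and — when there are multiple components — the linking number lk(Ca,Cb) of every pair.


V(t) = t^-7 - 2t^-6 + 2t^-5 - 3t^-4 + 3t^-3 - 2t^-2 + 2t^-1
bracket: 2A^-8 - 2A^-4 + 3 - 3A^4 + 2A^8 - 2A^12 + A^16, w = -4
1 component, writhe -4, over 10 crossings
det 15, colorings 9 of 3^10 — tricolorable
observation: det 15 = |V(-1)|; divisible by 3, so tricolorable


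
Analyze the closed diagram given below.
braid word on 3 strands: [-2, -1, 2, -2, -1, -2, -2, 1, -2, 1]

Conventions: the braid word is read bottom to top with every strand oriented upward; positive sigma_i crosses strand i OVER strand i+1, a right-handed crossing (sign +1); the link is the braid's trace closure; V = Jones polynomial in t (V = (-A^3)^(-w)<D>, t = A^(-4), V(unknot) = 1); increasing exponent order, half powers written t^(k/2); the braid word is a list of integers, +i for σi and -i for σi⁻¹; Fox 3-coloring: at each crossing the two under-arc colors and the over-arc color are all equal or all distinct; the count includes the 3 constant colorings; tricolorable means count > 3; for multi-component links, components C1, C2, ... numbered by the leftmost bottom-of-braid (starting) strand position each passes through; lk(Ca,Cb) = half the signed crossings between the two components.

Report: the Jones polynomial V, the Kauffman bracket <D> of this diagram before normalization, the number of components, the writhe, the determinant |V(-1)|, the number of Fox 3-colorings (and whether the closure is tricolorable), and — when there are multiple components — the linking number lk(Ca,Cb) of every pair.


V = t^-7 - 2t^-6 + 2t^-5 - 3t^-4 + 3t^-3 - 2t^-2 + 2t^-1
<D> = 2A^-8 - 2A^-4 + 3 - 3A^4 + 2A^8 - 2A^12 + A^16 (w = -4)
1 component over 10 crossings, w = -4
9 Fox colorings among 3^10, |V(-1)| = 15: tricolorable
why: inverse pairs cancel, leaving σ2⁻¹ σ1⁻¹ σ1⁻¹ σ2⁻¹ σ2⁻¹ σ1 σ2⁻¹ σ1


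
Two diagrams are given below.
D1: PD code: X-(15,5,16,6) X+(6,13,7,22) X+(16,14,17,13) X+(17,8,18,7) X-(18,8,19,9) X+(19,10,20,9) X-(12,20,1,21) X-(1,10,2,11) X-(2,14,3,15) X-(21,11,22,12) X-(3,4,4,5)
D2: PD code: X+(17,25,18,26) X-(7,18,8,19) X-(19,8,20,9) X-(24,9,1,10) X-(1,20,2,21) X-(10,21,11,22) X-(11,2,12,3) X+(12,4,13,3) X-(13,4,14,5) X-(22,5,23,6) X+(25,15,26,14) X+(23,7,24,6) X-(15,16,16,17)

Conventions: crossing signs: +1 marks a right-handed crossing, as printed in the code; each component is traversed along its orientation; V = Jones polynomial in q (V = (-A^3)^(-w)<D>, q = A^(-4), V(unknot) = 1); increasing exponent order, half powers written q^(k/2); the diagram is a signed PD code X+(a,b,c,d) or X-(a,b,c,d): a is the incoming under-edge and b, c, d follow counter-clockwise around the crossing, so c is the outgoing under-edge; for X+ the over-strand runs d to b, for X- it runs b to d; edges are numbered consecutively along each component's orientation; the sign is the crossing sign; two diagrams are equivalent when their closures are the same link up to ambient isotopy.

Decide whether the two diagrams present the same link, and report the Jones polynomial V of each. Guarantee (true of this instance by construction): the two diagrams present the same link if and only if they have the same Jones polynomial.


same link: no
V(D1) = -q^(-5/2) - q^(-1/2)  [11 crossings, <D> = A^-7 + A, w = -3]
D2 (bracket A^-17 + 2A^-9 - A^-5 + 2A^-1 - 2A^3 + A^7 - A^11; 13 crossings at w = -5): V = q^(-13/2) - q^(-11/2) + 2q^(-9/2) - 2q^(-7/2) + q^(-5/2) - 2q^(-3/2) - q^(1/2)
note: V(q) takes 2 values over 2 diagrams, fixing the grouping


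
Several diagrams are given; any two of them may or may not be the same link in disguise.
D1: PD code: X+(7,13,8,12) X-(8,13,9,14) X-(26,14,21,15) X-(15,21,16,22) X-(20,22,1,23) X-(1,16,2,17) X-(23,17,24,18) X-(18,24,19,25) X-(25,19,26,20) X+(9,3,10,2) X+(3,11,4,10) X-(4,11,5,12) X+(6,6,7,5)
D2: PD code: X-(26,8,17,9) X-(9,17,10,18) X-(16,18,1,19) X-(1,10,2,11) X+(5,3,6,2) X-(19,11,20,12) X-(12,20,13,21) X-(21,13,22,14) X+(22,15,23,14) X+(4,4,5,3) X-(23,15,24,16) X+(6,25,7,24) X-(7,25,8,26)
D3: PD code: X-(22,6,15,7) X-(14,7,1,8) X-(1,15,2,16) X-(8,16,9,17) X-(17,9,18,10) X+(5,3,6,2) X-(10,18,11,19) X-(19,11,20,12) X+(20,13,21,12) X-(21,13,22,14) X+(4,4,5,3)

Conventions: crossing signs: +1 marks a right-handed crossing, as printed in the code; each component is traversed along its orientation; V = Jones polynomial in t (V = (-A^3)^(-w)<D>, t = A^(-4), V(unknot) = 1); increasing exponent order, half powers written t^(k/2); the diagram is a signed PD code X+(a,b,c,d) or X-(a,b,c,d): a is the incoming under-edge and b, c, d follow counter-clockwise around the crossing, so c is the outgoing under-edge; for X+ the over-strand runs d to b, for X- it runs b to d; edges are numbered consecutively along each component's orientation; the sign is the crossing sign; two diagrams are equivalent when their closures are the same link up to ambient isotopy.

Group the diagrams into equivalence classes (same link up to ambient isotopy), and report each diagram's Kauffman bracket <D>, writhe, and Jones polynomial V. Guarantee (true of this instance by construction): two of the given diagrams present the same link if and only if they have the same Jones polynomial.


classes: {D1, D2, D3}
V(D1) = -t^(-17/2) + t^(-15/2) - t^(-13/2) + t^(-11/2) - t^(-9/2) - t^(-5/2)  [13 crossings, <D> = A^-5 + A^3 - A^7 + A^11 - A^15 + A^19, w = -5]
V(D2) = -t^(-17/2) + t^(-15/2) - t^(-13/2) + t^(-11/2) - t^(-9/2) - t^(-5/2)  [13 crossings, <D> = A^-5 + A^3 - A^7 + A^11 - A^15 + A^19, w = -5]
D3 (bracket A^-5 + A^3 - A^7 + A^11 - A^15 + A^19; 11 crossings at w = -5): V = -t^(-17/2) + t^(-15/2) - t^(-13/2) + t^(-11/2) - t^(-9/2) - t^(-5/2)
note: one V(t) for all 3 diagrams — one class (guaranteed)


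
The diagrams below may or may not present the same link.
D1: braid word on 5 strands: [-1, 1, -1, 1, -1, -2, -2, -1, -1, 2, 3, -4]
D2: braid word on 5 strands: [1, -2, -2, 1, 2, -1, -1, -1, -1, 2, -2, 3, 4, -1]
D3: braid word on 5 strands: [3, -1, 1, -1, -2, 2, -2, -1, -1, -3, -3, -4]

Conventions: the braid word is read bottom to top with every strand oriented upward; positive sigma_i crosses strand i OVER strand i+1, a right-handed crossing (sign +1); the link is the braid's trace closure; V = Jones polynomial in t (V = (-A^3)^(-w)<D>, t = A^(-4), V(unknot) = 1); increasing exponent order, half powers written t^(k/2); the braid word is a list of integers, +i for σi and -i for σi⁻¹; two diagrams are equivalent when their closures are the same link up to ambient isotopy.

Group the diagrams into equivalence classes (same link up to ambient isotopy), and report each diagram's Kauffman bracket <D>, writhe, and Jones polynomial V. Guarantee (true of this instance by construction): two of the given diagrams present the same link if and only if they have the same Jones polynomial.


grouping into links: {D1} | {D2} | {D3}
V(D1) = -t^-6 + t^-5 - t^-4 + 2t^-3 - t^-2 + t^-1  (w -4, c 12, <D> = A^-8 - A^-4 + 2 - A^4 + A^8 - A^12)
V(D2) = -t^-7 + t^-6 - t^-5 + t^-4 + t^-2  (w -2, c 14, <D> = A^2 + A^10 - A^14 + A^18 - A^22)
D3 (bracket A^-14 + A^-6 - A^-2; 12 crossings at w = -6): V = -t^-4 + t^-3 + t^-1
why: 3 values of V(t) split the 3 diagrams


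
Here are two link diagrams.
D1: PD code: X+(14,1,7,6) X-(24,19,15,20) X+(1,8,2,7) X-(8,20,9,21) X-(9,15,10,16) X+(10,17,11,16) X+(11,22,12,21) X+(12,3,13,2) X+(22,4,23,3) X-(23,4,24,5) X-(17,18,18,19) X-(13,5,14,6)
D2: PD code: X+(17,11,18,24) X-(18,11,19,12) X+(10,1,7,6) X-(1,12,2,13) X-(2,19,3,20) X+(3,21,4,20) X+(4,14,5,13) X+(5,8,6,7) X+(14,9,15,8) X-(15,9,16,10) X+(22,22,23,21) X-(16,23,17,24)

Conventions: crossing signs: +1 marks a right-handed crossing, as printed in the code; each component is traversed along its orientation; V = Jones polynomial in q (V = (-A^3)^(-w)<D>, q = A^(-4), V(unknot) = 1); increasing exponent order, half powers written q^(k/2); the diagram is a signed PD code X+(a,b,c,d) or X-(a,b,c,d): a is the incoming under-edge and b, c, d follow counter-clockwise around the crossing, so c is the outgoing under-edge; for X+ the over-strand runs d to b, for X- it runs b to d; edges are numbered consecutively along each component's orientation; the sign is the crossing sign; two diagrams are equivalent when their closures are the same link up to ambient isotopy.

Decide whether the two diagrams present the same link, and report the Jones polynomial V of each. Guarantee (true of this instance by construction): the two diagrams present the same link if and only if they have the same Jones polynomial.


same link: yes
V(D1) = 1 + q + q^2 + q^3  [12 crossings, <D> = A^-12 + A^-8 + A^-4 + 1, w = 0]
V(D2) = 1 + q + q^2 + q^3  (w +2, c 12, <D> = A^-6 + A^-2 + A^2 + A^6)
note: one V(q) for all 2 diagrams — one class (guaranteed)


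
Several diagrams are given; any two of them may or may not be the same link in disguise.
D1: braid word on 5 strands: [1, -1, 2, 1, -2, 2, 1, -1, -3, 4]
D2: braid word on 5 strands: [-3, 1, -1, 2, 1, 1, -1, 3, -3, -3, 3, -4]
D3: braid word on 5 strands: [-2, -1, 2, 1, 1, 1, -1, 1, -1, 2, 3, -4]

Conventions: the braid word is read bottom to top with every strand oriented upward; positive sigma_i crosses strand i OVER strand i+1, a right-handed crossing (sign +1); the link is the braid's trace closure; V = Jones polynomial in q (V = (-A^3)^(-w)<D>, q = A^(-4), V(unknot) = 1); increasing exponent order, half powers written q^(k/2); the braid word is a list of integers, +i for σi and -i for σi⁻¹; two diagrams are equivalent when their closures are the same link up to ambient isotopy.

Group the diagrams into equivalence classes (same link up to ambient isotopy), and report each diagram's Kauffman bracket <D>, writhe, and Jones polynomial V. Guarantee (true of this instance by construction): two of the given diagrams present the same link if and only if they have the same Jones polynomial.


classes: {D1, D2, D3}
V(D1) = 1  [10 crossings, <D> = A^6, w = +2]
V(D2) = 1  [12 crossings, <D> = 1, w = 0]
V(D3) = 1  (w +2, c 12, <D> = A^6)
insight: one V(q) for all 3 diagrams — one class (guaranteed)


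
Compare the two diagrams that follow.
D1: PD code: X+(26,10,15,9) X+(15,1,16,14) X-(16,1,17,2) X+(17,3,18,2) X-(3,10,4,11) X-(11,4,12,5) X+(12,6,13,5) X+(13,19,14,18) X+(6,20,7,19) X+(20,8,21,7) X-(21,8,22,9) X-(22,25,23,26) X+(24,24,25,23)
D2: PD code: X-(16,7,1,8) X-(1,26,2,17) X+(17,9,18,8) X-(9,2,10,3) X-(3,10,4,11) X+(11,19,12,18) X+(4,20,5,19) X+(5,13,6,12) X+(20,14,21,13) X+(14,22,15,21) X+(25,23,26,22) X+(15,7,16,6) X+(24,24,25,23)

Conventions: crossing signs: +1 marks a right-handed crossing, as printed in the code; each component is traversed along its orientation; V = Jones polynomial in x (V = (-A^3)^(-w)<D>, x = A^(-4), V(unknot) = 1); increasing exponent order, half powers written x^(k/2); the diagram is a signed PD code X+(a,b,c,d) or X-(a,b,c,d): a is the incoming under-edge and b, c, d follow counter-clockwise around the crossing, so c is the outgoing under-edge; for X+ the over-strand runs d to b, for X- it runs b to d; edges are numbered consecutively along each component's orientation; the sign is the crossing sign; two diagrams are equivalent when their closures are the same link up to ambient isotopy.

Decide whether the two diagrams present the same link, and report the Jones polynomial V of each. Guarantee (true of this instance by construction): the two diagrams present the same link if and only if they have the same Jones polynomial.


same link: yes
V(D1) = -x^(1/2) + x^(3/2) - x^(5/2) - x^(9/2)  [13 crossings, <D> = A^-9 + A^-1 - A^3 + A^7, w = +3]
V(D2) = -x^(1/2) + x^(3/2) - x^(5/2) - x^(9/2)  (w +5, c 13, <D> = A^-3 + A^5 - A^9 + A^13)
note: all 2 diagrams share one V(x), hence one class


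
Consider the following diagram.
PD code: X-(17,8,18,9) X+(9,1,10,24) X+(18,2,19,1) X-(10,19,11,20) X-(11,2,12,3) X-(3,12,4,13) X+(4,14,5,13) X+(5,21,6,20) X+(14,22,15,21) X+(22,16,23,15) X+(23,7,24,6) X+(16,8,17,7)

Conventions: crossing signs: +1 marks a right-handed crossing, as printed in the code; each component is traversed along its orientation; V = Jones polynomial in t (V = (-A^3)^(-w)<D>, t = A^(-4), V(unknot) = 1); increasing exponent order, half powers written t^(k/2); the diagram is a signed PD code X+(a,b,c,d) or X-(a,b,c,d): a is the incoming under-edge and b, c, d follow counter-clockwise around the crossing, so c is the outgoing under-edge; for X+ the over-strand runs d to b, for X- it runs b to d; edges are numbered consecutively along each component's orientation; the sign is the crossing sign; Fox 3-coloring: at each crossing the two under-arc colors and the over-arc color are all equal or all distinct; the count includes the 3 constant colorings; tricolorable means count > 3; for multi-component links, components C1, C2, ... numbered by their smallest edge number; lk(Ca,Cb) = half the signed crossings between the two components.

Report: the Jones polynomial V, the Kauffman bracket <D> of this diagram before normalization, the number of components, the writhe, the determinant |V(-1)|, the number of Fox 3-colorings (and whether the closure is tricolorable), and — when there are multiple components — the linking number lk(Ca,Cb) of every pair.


Jones polynomial: V(t) = t - t^2 + 2t^3 - t^4 + t^5 - t^6
<D> = -A^-12 + A^-8 - A^-4 + 2 - A^4 + A^8; writhe +4
components 1, writhe +4 (12 crossings)
3-colorings: 3 of 3^12, det 7 — not tricolorable
note: w = +4 shifts under R1 moves; the (-A^3)^(-4) factor cancels that in V


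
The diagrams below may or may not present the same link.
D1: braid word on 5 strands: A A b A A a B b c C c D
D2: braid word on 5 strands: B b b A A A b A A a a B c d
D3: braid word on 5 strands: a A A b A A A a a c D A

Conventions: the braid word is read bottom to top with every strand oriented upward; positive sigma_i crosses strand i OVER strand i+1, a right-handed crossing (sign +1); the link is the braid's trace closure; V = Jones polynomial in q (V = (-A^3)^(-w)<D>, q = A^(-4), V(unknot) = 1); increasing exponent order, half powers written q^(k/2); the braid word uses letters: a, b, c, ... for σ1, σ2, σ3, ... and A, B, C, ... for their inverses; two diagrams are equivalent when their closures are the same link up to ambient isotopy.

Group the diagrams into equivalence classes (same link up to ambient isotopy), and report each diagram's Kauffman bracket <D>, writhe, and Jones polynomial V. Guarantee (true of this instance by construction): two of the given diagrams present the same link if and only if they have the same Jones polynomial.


grouping into links: {D1, D2, D3}
V(D1) = -q^-4 + q^-3 + q^-1  (w -2, c 12, <D> = A^-2 + A^6 - A^10)
D2 (bracket A^4 + A^12 - A^16; 14 crossings at w = 0): V = -q^-4 + q^-3 + q^-1
D3 (bracket A^-2 + A^6 - A^10; 12 crossings at w = -2): V = -q^-4 + q^-3 + q^-1
why: all 3 diagrams share one V(q), hence one class
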